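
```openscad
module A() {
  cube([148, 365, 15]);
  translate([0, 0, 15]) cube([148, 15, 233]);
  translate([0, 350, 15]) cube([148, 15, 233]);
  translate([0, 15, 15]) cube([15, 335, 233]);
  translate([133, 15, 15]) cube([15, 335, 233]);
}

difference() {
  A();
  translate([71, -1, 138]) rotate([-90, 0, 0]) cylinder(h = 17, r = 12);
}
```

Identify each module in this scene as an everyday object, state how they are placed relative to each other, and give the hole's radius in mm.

The subtracted cylinder has r = 12 mm.

A is an open box. The open box has a circular hole through its front wall. The hole's radius is 12 mm.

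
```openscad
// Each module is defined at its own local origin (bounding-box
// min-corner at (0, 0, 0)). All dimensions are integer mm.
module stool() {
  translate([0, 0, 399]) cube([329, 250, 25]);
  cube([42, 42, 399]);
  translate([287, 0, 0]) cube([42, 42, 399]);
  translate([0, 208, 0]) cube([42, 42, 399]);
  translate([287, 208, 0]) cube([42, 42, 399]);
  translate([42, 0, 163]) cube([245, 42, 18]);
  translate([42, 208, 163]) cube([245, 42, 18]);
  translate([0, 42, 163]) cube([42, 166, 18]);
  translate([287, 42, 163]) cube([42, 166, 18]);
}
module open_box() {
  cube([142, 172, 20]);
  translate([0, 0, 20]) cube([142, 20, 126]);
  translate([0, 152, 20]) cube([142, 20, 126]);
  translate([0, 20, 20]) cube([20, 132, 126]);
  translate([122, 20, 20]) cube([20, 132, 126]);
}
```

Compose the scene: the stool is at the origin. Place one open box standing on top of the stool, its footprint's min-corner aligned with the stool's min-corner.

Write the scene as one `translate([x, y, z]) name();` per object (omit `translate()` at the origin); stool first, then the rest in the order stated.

stool();
translate([0, 0, 424]) open_box();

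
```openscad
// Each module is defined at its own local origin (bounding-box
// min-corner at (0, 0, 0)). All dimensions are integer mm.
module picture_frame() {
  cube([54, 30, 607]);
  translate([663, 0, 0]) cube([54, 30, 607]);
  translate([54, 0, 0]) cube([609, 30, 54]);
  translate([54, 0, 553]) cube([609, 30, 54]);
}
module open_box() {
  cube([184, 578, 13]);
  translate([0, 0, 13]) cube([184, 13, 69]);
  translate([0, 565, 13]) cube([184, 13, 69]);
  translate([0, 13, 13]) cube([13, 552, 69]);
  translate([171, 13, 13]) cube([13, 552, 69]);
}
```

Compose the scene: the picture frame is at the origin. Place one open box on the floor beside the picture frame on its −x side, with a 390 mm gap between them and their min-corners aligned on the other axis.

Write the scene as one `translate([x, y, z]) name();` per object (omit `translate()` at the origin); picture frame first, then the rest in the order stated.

picture_frame();
translate([-574, 0, 0]) open_box();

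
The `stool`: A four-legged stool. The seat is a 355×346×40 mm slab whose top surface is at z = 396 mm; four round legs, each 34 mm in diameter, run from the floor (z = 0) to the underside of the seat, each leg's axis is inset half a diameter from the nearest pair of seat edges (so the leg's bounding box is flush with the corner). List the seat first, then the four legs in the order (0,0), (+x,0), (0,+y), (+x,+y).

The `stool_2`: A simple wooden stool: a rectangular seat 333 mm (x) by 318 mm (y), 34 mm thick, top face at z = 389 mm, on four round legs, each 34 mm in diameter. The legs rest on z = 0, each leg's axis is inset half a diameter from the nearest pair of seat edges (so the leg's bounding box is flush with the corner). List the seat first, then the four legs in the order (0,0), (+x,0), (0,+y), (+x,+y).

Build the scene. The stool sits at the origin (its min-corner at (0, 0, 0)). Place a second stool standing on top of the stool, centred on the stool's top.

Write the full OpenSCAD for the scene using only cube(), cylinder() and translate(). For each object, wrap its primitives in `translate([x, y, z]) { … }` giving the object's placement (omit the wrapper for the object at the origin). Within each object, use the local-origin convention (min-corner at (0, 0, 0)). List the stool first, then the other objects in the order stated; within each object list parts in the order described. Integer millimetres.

translate([0, 0, 356]) cube([355, 346, 40]);
translate([17, 17, 0]) cylinder(h = 356, r = 17);
translate([338, 17, 0]) cylinder(h = 356, r = 17);
translate([17, 329, 0]) cylinder(h = 356, r = 17);
translate([338, 329, 0]) cylinder(h = 356, r = 17);
translate([11, 14, 396]) {
  translate([0, 0, 355]) cube([333, 318, 34]);
  translate([17, 17, 0]) cylinder(h = 355, r = 17);
  translate([316, 17, 0]) cylinder(h = 355, r = 17);
  translate([17, 301, 0]) cylinder(h = 355, r = 17);
  translate([316, 301, 0]) cylinder(h = 355, r = 17);
}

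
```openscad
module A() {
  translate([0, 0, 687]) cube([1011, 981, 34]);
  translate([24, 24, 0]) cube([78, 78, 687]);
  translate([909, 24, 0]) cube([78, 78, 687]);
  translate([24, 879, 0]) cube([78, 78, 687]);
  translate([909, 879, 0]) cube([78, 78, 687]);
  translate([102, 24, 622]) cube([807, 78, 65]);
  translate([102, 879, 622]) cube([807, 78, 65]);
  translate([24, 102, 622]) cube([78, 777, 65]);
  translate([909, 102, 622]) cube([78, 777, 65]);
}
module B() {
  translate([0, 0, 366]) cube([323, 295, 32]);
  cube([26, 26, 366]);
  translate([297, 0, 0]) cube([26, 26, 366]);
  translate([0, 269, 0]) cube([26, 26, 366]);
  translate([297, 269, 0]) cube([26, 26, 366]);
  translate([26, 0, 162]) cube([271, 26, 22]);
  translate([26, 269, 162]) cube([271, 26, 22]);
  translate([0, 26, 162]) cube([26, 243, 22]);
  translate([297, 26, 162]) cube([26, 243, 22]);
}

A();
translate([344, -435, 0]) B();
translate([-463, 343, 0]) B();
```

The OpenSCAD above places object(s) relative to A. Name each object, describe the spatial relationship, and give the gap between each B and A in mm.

Each stool's nearest face is 140 mm from the table's bounding box.

A is a table. B is a stool. Two stools sit around the table at the −y, −x sides. The gap between each stool and the table is 140 mm.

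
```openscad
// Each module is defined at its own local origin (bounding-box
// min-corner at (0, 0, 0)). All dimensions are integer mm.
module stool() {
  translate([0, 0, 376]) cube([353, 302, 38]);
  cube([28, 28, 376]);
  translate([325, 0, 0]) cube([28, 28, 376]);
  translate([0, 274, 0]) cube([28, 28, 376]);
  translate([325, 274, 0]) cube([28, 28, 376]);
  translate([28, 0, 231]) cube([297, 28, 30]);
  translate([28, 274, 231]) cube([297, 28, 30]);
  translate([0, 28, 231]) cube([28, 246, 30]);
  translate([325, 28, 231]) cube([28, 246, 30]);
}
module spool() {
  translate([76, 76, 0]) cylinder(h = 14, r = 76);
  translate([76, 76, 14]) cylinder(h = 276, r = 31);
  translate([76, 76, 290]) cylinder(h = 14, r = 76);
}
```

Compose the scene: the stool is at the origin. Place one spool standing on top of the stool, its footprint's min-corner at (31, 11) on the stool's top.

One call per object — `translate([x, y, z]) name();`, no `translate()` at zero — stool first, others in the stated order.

stool();
translate([31, 11, 414]) spool();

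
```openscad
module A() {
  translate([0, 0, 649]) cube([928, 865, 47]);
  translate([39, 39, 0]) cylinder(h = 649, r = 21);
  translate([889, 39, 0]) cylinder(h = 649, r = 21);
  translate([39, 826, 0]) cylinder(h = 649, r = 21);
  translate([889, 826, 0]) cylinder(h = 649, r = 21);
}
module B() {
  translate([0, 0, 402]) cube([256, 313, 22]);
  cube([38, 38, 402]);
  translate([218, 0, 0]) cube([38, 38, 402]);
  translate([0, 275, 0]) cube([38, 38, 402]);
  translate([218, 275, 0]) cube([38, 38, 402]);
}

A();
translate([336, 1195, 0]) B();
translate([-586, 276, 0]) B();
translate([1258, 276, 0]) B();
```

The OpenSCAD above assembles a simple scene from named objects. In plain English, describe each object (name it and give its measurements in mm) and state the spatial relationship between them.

A is a table: top 928 mm (x) × 865 mm (y), 47 mm thick, upper face at z = 696 mm, on four round legs of 42 mm diameter, each leg's bounding box inset 18 mm from the nearest pair of top edges, running from z = 0 to the bottom of the top.

B is a four-legged stool. The seat is 256×313 mm, 22 mm thick, top at z = 424 mm. It stands on four square legs, each 38×38 mm in cross-section, from z = 0 to the seat underside, each flush with a corner of the seat.

Three stools sit around the table at the +y, −x, +x sides.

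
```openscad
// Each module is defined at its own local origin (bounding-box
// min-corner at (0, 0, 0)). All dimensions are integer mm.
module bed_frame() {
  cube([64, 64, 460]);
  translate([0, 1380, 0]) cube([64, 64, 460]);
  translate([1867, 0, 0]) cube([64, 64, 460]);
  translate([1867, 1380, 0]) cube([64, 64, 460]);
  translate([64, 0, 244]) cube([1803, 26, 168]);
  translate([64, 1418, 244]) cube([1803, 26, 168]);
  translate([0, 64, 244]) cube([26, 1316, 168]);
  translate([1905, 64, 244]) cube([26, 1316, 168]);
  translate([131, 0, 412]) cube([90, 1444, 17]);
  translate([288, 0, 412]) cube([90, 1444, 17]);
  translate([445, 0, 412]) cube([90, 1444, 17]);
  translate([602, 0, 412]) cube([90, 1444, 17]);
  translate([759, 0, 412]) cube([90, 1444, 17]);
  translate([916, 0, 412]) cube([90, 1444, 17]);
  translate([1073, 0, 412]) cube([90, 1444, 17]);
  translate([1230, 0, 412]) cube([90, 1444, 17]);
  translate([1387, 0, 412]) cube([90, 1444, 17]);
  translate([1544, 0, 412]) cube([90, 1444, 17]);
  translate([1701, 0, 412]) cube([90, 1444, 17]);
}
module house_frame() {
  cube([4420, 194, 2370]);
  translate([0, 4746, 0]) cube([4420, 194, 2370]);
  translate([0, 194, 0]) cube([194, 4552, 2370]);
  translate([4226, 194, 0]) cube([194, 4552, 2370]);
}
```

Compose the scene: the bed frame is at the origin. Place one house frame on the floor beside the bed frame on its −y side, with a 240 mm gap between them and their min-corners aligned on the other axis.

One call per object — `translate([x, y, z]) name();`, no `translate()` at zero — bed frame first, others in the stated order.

bed_frame();
translate([0, -5180, 0]) house_frame();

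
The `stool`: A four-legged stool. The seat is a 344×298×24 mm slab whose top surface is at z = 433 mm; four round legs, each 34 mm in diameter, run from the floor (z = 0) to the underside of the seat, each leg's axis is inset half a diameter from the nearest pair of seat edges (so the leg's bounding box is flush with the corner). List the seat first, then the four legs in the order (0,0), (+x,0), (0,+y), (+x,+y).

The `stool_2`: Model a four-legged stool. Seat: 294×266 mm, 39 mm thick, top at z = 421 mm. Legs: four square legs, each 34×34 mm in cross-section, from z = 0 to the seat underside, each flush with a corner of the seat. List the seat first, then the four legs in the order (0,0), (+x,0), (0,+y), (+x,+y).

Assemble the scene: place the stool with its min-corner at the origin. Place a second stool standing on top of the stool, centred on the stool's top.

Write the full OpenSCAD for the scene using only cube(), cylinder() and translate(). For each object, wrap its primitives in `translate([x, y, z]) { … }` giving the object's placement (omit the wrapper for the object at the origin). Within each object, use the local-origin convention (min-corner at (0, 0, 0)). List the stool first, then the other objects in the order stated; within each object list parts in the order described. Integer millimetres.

translate([0, 0, 409]) cube([344, 298, 24]);
translate([17, 17, 0]) cylinder(h = 409, r = 17);
translate([327, 17, 0]) cylinder(h = 409, r = 17);
translate([17, 281, 0]) cylinder(h = 409, r = 17);
translate([327, 281, 0]) cylinder(h = 409, r = 17);
translate([25, 16, 433]) {
  translate([0, 0, 382]) cube([294, 266, 39]);
  cube([34, 34, 382]);
  translate([260, 0, 0]) cube([34, 34, 382]);
  translate([0, 232, 0]) cube([34, 34, 382]);
  translate([260, 232, 0]) cube([34, 34, 382]);
}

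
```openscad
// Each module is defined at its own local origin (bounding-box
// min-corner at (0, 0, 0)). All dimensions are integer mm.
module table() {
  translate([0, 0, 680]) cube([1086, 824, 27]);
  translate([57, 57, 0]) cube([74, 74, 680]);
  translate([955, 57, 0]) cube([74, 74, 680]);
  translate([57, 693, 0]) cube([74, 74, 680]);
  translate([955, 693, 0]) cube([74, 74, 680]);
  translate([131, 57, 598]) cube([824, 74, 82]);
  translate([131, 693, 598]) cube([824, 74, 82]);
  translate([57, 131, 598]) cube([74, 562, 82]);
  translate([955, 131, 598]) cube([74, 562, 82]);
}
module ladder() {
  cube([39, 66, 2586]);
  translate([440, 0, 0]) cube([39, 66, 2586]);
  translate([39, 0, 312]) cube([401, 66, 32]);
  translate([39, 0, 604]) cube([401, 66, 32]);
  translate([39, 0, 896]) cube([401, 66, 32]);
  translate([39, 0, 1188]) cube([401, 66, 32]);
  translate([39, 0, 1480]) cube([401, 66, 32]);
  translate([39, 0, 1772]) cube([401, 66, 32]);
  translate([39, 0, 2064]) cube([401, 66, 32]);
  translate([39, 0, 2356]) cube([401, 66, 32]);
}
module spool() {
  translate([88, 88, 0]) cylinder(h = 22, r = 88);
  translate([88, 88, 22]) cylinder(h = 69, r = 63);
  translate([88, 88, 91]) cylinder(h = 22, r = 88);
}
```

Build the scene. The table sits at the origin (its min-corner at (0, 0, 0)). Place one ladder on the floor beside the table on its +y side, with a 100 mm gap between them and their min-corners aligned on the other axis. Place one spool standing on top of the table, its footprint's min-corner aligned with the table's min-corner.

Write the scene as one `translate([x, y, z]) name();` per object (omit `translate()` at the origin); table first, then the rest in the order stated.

table();
translate([0, 924, 0]) ladder();
translate([0, 0, 707]) spool();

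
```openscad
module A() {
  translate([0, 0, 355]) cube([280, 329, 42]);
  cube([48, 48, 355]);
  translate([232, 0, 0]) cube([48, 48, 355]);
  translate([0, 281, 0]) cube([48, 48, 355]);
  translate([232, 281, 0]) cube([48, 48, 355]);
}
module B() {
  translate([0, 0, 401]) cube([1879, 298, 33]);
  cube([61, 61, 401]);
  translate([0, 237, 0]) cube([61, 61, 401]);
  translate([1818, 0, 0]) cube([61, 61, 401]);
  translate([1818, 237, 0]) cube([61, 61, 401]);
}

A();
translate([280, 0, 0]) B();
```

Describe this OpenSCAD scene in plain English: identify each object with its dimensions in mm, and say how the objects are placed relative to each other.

A is a four-legged stool. The seat is 280×329 mm, 42 mm thick, top at z = 397 mm. It stands on four square legs, each 48×48 mm in cross-section, from z = 0 to the seat underside, each flush with a corner of the seat.

B is a bench: a 1879×298 mm seat slab, 33 mm thick, top at z = 434 mm, on four 61×61 mm square legs flush with the seat corners and standing on z = 0.

The bench is against the stool's +x side, with their −y faces flush.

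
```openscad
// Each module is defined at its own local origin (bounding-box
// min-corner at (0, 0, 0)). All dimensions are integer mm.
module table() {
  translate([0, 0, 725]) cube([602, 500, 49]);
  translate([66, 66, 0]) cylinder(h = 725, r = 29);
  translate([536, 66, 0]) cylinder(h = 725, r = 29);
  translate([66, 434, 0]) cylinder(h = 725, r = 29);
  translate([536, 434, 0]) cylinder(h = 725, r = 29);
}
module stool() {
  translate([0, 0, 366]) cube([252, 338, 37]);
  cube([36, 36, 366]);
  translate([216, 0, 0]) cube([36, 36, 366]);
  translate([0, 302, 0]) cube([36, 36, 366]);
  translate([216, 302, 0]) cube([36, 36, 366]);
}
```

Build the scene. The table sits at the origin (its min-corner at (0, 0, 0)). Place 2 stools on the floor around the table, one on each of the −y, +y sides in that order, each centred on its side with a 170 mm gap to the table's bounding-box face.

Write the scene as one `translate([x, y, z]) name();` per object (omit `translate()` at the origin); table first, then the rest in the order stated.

table();
translate([175, -508, 0]) stool();
translate([175, 670, 0]) stool();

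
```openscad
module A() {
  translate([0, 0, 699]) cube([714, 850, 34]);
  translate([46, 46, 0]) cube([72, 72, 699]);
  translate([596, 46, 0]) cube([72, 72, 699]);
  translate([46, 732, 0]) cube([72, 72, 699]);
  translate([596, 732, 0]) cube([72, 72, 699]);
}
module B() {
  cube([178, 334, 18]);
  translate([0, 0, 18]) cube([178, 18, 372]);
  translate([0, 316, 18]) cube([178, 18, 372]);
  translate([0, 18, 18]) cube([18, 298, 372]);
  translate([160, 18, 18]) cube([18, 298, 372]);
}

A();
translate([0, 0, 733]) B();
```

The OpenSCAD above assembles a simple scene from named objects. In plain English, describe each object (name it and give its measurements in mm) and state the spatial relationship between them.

A is a rectangular dining table. The top is 714×850×34 mm with its upper surface at z = 733 mm. It stands on four 72×72 mm square legs, each inset 46 mm from the nearest pair of top edges, running from the floor to the underside of the top.

B is an open storage box with external size 178×334×390 mm and wall thickness 18 mm (the base is also 18 mm thick). The base covers the whole footprint; the four walls stand on the base, with the y-facing walls full-width and the x-facing walls fitting between their inner faces.

The open box is on top of the table.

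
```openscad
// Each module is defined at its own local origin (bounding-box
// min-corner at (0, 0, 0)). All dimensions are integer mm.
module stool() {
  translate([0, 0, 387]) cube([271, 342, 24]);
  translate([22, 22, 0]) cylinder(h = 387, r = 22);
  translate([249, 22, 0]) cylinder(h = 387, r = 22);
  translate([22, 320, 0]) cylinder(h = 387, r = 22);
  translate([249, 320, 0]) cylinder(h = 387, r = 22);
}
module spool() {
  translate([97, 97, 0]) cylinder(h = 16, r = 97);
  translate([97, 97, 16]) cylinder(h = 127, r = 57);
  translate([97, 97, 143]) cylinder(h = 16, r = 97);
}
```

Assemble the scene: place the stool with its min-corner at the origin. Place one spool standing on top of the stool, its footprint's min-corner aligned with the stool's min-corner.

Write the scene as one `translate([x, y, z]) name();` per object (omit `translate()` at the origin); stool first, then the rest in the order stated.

stool();
translate([0, 0, 411]) spool();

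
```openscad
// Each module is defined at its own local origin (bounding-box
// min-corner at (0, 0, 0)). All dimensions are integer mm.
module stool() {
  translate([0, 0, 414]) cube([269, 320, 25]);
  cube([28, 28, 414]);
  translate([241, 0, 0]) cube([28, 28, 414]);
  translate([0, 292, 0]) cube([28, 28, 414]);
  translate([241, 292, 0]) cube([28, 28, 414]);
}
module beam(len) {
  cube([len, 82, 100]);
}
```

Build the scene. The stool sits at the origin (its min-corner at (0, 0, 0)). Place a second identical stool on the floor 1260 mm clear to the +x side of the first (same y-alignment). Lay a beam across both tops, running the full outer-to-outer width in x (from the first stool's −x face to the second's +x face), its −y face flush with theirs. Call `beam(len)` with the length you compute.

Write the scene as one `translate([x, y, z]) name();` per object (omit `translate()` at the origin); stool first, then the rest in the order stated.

stool();
translate([1529, 0, 0]) stool();
translate([0, 0, 439]) beam(1798);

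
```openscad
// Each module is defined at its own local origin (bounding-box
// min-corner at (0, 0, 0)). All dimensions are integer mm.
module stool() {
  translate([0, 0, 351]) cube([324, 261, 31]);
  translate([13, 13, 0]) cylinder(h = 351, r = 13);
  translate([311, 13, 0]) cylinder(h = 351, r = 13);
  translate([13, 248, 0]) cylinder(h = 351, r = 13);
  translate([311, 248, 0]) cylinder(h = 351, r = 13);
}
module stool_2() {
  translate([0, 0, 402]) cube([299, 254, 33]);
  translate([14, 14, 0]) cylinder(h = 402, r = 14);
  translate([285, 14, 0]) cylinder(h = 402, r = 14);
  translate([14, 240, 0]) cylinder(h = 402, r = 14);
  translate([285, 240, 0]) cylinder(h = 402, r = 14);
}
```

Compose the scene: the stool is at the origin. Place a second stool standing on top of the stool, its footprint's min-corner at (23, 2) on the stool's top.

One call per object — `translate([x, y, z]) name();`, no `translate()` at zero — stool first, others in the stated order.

stool();
translate([23, 2, 382]) stool_2();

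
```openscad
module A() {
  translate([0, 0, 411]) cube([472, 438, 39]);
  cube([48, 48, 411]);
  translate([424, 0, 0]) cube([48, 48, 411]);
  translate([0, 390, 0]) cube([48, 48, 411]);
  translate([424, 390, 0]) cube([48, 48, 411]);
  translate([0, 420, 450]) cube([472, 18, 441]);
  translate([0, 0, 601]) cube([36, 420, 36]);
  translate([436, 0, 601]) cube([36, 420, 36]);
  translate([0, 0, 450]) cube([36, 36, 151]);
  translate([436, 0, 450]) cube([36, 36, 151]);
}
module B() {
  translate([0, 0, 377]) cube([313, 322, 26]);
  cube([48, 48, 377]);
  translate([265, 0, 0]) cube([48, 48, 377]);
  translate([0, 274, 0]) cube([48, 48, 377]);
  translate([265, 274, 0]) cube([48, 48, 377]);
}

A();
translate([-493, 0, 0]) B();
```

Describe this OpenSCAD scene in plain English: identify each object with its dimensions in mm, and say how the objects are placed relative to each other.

A is a chair: 472×438 mm seat, 39 mm thick, top at z = 450 mm, on four 48 mm square corner legs flush with the seat edges. A 18 mm thick backrest slab spans the full seat width, extending 441 mm above the seat top, its back face flush with the seat's +y edge. Two armrests of 36×36 mm section run along each side from the seat's front edge to the front of the backrest, top faces 187 mm above the seat top and outer faces flush with the seat's x-edges; a 36×36 mm post under the front of each armrest stands on the seat at the front corner.

B is a four-legged stool. The seat is 313×322 mm, 26 mm thick, top at z = 403 mm. It stands on four square legs, each 48×48 mm in cross-section, from z = 0 to the seat underside, each flush with a corner of the seat.

The stool is on the floor beside the chair on its −x side.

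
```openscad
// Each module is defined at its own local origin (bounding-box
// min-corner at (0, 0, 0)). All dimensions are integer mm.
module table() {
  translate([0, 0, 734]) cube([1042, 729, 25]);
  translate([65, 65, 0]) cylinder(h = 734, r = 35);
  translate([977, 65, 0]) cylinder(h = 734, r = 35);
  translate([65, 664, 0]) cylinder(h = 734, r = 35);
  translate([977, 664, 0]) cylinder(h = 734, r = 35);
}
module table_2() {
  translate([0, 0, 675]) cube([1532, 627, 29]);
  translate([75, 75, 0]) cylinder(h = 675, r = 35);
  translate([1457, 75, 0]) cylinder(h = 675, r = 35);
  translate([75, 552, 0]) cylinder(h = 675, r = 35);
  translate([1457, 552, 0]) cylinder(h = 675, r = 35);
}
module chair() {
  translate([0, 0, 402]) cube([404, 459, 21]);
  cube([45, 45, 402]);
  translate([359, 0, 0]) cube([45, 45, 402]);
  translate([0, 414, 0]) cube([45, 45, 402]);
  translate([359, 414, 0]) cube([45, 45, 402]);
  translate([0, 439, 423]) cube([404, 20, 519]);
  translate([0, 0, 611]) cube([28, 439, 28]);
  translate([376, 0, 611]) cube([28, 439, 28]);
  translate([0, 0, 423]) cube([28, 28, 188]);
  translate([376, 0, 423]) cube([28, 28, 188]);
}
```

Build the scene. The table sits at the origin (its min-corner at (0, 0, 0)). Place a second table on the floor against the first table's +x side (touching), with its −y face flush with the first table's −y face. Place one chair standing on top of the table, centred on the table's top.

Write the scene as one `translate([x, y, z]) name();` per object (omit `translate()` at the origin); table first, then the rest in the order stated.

table();
translate([1042, 0, 0]) table_2();
translate([319, 135, 759]) chair();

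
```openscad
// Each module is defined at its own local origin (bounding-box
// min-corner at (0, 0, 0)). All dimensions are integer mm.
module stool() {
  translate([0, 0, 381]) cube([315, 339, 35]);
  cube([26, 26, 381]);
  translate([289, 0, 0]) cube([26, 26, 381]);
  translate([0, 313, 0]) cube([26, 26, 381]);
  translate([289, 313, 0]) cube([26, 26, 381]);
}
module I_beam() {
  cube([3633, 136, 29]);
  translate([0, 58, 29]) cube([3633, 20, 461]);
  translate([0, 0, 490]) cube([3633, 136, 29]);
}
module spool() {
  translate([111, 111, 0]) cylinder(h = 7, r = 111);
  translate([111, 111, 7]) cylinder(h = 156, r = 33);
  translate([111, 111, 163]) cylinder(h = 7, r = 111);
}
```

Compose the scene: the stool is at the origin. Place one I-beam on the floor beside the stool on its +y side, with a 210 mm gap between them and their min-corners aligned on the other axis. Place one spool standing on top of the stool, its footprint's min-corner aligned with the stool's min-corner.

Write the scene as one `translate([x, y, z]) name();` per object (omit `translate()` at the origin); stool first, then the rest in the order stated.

stool();
translate([0, 549, 0]) I_beam();
translate([0, 0, 416]) spool();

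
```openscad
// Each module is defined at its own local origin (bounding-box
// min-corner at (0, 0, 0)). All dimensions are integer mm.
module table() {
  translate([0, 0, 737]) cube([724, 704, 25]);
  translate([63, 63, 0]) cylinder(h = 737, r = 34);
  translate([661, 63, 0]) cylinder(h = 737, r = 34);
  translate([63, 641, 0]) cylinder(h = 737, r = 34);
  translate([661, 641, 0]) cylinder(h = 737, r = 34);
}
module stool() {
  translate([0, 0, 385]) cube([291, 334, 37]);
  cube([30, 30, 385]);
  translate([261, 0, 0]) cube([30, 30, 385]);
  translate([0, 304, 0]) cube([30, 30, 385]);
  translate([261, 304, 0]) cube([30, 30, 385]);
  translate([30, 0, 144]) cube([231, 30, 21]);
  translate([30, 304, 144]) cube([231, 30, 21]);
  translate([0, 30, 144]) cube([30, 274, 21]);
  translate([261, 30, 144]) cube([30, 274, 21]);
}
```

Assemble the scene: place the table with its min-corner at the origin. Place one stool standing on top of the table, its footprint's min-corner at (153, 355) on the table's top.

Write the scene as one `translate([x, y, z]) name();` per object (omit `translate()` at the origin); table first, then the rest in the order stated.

table();
translate([153, 355, 762]) stool();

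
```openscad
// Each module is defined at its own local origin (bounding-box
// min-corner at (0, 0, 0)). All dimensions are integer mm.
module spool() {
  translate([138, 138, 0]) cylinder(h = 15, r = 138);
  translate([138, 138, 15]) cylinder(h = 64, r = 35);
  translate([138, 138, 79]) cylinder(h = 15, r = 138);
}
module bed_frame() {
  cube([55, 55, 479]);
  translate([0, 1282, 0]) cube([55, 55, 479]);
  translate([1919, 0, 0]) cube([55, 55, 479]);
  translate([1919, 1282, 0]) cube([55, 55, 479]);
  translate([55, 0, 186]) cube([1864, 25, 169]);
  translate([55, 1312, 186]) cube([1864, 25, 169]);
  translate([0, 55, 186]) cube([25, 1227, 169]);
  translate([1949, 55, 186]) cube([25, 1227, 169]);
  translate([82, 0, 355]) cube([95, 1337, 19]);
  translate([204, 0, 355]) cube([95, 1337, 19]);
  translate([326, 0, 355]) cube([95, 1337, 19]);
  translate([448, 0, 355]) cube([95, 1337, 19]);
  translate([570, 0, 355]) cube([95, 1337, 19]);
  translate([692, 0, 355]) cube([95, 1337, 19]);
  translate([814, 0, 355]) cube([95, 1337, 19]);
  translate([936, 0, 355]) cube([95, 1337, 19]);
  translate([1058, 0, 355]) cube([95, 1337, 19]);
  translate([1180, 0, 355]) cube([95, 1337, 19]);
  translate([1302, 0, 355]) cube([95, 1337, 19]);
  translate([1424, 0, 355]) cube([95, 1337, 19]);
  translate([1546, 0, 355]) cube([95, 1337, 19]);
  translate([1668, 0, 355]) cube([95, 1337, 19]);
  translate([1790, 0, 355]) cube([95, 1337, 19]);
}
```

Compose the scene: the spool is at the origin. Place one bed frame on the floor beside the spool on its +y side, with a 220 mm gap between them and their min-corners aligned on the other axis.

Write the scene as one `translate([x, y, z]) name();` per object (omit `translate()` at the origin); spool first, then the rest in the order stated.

spool();
translate([0, 496, 0]) bed_frame();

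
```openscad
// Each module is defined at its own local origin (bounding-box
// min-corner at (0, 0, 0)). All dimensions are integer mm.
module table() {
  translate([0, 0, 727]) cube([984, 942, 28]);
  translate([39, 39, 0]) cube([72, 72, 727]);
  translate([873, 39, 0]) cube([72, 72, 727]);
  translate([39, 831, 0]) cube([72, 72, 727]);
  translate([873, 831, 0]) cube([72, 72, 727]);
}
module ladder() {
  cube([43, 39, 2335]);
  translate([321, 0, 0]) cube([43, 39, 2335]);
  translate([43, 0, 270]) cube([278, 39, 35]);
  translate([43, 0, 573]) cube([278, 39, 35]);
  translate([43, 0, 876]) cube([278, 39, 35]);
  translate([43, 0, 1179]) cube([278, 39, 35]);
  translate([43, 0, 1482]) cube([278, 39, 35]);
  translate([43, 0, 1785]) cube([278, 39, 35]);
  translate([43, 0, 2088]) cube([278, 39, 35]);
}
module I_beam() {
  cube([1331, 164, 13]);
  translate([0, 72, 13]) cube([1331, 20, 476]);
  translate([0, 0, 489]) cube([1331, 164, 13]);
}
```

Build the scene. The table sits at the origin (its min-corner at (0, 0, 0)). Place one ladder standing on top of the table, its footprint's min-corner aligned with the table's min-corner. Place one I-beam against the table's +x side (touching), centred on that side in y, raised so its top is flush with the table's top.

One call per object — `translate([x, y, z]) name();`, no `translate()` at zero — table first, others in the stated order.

table();
translate([0, 0, 755]) ladder();
translate([984, 389, 253]) I_beam();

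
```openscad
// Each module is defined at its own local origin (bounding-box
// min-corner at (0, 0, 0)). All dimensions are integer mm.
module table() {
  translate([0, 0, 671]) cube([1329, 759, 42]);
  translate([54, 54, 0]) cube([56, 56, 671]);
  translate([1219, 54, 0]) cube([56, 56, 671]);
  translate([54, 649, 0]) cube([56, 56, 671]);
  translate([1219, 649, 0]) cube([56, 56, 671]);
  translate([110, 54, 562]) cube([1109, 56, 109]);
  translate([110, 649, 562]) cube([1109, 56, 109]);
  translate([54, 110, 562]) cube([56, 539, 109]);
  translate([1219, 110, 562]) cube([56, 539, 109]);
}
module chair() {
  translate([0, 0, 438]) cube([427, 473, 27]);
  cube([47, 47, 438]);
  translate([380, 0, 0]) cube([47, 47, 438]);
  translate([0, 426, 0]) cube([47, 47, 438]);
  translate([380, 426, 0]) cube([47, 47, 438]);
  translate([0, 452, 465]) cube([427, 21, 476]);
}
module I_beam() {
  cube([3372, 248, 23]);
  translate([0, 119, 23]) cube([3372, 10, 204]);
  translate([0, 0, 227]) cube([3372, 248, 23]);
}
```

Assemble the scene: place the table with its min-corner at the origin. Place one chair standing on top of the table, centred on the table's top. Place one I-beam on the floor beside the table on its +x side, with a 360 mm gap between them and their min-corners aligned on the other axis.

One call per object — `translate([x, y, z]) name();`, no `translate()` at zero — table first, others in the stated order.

table();
translate([451, 143, 713]) chair();
translate([1689, 0, 0]) I_beam();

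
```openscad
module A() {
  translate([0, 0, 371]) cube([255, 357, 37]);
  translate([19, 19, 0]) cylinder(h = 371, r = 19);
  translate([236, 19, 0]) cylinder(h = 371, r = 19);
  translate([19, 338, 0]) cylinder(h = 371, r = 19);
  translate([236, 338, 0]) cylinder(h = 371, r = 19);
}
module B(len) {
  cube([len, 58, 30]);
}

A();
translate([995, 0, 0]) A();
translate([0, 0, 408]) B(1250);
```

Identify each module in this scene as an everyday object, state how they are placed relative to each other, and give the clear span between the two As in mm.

Second stool starts at x = 995; first ends at x = 255; clear span = 995 − 255 = 740 mm.

A is a stool. B is a beam. A beam spans the tops of two stools. The clear span between the two stools is 740 mm.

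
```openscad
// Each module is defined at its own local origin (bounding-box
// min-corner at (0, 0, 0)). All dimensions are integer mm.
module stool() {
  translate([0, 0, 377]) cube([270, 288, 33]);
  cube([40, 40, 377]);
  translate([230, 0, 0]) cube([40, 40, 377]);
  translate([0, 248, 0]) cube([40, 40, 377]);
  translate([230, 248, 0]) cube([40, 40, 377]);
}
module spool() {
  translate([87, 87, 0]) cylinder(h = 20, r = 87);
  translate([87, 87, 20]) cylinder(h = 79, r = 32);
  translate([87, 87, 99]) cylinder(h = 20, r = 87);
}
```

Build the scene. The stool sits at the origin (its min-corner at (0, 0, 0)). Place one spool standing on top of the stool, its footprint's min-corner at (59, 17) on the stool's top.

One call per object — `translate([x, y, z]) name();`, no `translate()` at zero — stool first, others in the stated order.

stool();
translate([59, 17, 410]) spool();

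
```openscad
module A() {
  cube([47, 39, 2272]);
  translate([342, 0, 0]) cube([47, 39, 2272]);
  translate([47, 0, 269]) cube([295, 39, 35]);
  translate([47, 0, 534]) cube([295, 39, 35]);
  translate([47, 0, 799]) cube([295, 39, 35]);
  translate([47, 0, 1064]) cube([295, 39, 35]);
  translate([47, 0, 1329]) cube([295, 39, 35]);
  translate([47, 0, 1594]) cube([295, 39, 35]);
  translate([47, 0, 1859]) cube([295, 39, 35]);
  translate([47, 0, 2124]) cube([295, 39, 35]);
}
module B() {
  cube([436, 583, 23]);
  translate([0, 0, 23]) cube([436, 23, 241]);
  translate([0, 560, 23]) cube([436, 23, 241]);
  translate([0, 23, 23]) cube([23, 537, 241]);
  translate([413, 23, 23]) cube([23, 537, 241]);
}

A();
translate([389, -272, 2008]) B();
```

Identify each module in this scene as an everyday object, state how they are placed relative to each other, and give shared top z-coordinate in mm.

Both tops at z = 2272 mm.

A is a ladder. B is an open box. The open box is beside the ladder with their tops flush at z = 2272. The shared top z-coordinate is 2272 mm.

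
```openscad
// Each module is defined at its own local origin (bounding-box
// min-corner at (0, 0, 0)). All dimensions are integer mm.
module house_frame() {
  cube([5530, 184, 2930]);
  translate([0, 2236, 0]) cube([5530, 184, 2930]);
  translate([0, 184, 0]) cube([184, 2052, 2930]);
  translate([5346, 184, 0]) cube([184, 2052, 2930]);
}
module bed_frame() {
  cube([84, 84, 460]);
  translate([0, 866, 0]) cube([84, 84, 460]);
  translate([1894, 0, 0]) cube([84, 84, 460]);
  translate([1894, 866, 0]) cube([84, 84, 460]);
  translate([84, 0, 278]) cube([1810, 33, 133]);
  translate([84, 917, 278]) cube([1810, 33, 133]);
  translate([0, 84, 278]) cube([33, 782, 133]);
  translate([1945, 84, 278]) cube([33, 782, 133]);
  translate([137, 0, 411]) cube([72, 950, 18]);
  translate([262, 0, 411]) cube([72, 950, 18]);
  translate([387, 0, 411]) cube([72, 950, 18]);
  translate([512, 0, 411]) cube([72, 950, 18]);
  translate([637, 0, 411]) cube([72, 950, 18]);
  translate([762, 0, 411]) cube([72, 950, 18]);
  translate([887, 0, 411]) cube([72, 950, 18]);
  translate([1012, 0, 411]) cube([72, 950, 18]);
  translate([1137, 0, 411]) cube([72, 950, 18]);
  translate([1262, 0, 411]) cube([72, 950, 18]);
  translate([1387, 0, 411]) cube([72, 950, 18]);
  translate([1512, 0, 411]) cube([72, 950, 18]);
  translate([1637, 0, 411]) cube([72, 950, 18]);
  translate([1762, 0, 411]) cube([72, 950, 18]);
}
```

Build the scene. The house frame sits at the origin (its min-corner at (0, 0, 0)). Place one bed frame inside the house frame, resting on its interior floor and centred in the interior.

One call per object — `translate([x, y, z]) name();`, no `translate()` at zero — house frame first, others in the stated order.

house_frame();
translate([1776, 735, 0]) bed_frame();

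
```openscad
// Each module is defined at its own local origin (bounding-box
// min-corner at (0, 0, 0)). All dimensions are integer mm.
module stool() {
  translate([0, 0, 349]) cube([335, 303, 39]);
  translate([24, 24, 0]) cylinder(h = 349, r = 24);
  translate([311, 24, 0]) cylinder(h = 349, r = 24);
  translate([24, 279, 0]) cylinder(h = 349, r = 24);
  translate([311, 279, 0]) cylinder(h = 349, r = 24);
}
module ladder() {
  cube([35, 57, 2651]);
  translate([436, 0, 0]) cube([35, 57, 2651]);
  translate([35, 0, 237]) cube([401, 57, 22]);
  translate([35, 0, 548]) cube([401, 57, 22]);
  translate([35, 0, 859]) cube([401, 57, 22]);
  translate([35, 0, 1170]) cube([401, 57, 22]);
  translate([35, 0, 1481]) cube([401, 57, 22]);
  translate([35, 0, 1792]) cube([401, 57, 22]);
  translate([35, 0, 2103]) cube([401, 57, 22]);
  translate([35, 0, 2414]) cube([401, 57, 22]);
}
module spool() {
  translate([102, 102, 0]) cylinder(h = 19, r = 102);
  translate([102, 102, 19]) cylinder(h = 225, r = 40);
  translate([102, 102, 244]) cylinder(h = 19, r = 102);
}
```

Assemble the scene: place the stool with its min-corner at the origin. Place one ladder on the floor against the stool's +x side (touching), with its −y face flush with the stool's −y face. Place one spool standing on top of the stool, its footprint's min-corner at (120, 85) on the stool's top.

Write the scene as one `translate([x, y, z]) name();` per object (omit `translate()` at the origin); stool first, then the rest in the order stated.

stool();
translate([335, 0, 0]) ladder();
translate([120, 85, 388]) spool();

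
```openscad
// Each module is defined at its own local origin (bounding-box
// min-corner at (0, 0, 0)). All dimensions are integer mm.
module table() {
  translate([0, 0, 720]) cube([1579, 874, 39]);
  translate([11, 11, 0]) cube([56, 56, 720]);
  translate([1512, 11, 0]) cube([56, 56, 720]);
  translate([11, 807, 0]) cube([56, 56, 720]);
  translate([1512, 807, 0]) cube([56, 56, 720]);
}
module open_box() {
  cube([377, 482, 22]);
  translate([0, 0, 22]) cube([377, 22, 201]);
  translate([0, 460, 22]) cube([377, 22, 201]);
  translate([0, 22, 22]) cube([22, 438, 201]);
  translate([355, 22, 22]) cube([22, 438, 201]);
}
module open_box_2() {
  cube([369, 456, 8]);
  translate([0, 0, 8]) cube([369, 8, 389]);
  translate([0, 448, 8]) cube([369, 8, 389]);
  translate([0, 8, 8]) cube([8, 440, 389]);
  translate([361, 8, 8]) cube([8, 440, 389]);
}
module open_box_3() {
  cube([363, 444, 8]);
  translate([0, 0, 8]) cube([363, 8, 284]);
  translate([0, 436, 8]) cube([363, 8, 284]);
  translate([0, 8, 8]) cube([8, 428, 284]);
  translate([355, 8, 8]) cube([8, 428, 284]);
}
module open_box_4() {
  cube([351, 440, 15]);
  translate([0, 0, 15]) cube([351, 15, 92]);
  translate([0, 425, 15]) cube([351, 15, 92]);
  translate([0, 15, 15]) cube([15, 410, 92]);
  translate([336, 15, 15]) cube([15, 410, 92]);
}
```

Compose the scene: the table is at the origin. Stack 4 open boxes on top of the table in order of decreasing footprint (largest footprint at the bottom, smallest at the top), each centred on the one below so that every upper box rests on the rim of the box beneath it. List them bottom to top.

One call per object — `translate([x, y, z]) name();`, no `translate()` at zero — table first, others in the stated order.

table();
translate([601, 196, 759]) open_box();
translate([605, 209, 982]) open_box_2();
translate([608, 215, 1379]) open_box_3();
translate([614, 217, 1671]) open_box_4();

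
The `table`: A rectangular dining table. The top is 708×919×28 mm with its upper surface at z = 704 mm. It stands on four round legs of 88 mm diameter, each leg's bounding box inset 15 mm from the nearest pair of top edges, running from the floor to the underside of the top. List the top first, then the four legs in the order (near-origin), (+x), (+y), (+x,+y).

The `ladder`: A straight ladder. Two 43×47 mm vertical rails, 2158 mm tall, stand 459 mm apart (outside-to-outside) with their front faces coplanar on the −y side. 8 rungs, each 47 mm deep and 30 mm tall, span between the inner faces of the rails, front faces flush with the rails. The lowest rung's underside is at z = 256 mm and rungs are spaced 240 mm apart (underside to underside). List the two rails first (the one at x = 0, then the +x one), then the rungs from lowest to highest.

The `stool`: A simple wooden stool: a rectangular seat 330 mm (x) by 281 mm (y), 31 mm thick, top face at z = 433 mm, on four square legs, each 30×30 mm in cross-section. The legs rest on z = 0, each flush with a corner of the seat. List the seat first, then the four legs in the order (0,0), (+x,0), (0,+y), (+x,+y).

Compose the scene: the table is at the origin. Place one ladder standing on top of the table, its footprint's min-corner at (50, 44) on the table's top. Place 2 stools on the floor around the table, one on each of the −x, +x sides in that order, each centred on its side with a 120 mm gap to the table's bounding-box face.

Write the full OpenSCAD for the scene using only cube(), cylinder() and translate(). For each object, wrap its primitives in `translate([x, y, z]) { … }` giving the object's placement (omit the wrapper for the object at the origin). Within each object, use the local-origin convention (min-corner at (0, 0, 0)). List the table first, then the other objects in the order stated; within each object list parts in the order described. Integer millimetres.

translate([0, 0, 676]) cube([708, 919, 28]);
translate([59, 59, 0]) cylinder(h = 676, r = 44);
translate([649, 59, 0]) cylinder(h = 676, r = 44);
translate([59, 860, 0]) cylinder(h = 676, r = 44);
translate([649, 860, 0]) cylinder(h = 676, r = 44);
translate([50, 44, 704]) {
  cube([43, 47, 2158]);
  translate([416, 0, 0]) cube([43, 47, 2158]);
  translate([43, 0, 256]) cube([373, 47, 30]);
  translate([43, 0, 496]) cube([373, 47, 30]);
  translate([43, 0, 736]) cube([373, 47, 30]);
  translate([43, 0, 976]) cube([373, 47, 30]);
  translate([43, 0, 1216]) cube([373, 47, 30]);
  translate([43, 0, 1456]) cube([373, 47, 30]);
  translate([43, 0, 1696]) cube([373, 47, 30]);
  translate([43, 0, 1936]) cube([373, 47, 30]);
}
translate([-450, 319, 0]) {
  translate([0, 0, 402]) cube([330, 281, 31]);
  cube([30, 30, 402]);
  translate([300, 0, 0]) cube([30, 30, 402]);
  translate([0, 251, 0]) cube([30, 30, 402]);
  translate([300, 251, 0]) cube([30, 30, 402]);
}
translate([828, 319, 0]) {
  translate([0, 0, 402]) cube([330, 281, 31]);
  cube([30, 30, 402]);
  translate([300, 0, 0]) cube([30, 30, 402]);
  translate([0, 251, 0]) cube([30, 30, 402]);
  translate([300, 251, 0]) cube([30, 30, 402]);
}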